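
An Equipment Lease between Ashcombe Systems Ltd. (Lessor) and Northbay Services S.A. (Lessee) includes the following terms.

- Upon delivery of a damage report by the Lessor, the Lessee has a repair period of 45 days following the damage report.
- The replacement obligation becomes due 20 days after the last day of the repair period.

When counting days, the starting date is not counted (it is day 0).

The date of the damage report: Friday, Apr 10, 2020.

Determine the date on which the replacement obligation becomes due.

Jun 14, 2020

The last day of the repair period: 45 calendar days after Apr 10, 2020 is May 25, 2020.
Adding 20 calendar days to May 25, 2020 gives Jun 14, 2020, which is the date on which the replacement obligation becomes due.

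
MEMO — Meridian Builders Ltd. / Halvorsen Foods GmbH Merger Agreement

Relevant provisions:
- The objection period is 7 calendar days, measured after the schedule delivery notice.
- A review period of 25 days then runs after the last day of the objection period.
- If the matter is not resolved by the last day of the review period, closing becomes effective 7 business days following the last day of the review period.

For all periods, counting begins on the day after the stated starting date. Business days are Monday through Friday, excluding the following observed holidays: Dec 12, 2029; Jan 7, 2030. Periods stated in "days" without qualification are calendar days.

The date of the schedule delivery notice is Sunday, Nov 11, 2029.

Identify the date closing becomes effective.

Dec 24, 2029

The last day of the objection period: Nov 11, 2029 + 7 days = Nov 18, 2029.
The last day of the review period: Nov 18, 2029 + 25 days = Dec 13, 2029.
From Thursday, Dec 13, 2029, 7 business days (Dec 14, Dec 17, Dec 18, Dec 19, Dec 20, Dec 21, Dec 24, skipping weekends) brings us to Monday, Dec 24, 2029, which is the date closing becomes effective.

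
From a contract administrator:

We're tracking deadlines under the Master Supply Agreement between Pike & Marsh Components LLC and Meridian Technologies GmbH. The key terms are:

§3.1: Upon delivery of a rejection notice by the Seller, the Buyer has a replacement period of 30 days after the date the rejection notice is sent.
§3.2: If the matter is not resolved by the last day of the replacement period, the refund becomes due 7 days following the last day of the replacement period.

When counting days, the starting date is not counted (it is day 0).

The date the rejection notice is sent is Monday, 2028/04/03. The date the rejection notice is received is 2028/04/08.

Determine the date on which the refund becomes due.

The last day of the replacement period: 2028/04/03 + 30 days = 2028/05/03.
The date on which the refund becomes due: 2028/05/03 + 7 days = 2028/05/10.

2028/05/10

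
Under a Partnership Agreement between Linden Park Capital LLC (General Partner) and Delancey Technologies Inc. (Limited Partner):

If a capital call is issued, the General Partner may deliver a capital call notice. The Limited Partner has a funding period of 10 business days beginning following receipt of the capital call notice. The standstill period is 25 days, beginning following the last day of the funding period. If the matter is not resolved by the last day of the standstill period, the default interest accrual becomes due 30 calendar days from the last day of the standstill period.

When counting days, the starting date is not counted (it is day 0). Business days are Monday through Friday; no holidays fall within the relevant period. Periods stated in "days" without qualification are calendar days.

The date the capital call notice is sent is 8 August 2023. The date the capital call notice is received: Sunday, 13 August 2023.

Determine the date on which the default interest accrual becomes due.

19 October 2023

The last day of the funding period: counting 10 business days from Sunday, 13 August 2023 (Aug 14, Aug 15, Aug 16, Aug 17, Aug 18, Aug 21, Aug 22, Aug 23, Aug 24, Aug 25, skipping weekends) reaches Friday, 25 August 2023.
Adding 25 calendar days to 25 August 2023 gives 19 September 2023, which is the last day of the standstill period.
Adding 30 calendar days to 19 September 2023 gives 19 October 2023, which is the date on which the default interest accrual becomes due.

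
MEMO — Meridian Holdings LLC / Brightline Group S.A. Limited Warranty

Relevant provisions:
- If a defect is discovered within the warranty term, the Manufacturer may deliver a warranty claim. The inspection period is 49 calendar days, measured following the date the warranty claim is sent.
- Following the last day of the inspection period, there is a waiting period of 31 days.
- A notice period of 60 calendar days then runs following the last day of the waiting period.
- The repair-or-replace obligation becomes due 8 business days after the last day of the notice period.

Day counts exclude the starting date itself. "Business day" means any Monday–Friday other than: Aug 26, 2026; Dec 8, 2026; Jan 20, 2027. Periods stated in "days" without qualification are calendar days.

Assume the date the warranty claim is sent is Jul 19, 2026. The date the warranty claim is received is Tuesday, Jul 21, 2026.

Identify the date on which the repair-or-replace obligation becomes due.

Dec 17, 2026

The last day of the inspection period: 49 calendar days after Jul 19, 2026 is Sep 6, 2026.
The last day of the waiting period: Sep 6, 2026 + 31 days = Oct 7, 2026.
The last day of the notice period: 60 calendar days after Oct 7, 2026 is Dec 6, 2026.
From Sunday, Dec 6, 2026, 8 business days (Dec 7, Dec 9, Dec 10, Dec 11, Dec 14, Dec 15, Dec 16, Dec 17, skipping weekends and the listed holiday on Dec 8) brings us to Thursday, Dec 17, 2026, which is the date on which the repair-or-replace obligation becomes due.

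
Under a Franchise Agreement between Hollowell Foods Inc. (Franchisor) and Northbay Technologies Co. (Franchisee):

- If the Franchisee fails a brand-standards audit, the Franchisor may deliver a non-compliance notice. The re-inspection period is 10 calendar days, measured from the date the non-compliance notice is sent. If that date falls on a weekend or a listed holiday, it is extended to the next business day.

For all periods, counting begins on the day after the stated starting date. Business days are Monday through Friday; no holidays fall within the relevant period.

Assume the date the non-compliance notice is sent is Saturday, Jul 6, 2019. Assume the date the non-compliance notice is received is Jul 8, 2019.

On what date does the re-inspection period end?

Jul 16, 2019

The last day of the re-inspection period: Jul 6, 2019 + 10 days = Jul 16, 2019. Jul 16, 2019 is a Tuesday, so no roll-forward applies.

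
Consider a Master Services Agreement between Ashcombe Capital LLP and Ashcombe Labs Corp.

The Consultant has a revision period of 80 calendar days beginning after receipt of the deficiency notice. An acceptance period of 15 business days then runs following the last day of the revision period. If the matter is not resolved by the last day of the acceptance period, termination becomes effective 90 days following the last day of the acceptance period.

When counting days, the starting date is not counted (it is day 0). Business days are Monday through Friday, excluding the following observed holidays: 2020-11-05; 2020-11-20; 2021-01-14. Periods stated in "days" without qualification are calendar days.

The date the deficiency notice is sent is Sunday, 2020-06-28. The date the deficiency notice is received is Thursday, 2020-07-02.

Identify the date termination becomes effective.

Adding 80 calendar days to 2020-07-02 gives 2020-09-20, which is the last day of the revision period.
From Sunday, 2020-09-20, 15 business days (Sep 21, Sep 22, Sep 23, Sep 24, …, Oct 7, Oct 8, Oct 9, skipping weekends) brings us to Friday, 2020-10-09, which is the last day of the acceptance period.
Adding 90 calendar days to 2020-10-09 gives 2021-01-07, which is the date termination becomes effective.

2021-01-07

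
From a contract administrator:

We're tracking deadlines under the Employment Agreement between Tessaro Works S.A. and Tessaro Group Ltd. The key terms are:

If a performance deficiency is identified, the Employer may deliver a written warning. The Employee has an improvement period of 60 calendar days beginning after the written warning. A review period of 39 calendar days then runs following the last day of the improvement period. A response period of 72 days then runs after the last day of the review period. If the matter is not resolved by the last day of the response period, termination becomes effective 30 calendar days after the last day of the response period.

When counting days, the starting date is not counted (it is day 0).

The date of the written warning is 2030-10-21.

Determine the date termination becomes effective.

2031-05-10

The last day of the improvement period: 60 calendar days after 2030-10-21 is 2030-12-20.
The last day of the review period: 2030-12-20 + 39 days = 2031-01-28.
Adding 72 calendar days to 2031-01-28 gives 2031-04-10, which is the last day of the response period.
Adding 30 calendar days to 2031-04-10 gives 2031-05-10, which is the date termination becomes effective.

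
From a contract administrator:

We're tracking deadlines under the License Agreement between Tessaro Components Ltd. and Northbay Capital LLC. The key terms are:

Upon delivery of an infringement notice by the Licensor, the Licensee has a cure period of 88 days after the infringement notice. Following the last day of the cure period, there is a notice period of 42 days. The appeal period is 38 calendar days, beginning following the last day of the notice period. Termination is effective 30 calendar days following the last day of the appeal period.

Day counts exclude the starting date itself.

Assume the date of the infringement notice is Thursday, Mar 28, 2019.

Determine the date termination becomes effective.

Oct 12, 2019

Adding 88 calendar days to Mar 28, 2019 gives Jun 24, 2019, which is the last day of the cure period.
The last day of the notice period: 42 calendar days after Jun 24, 2019 is Aug 5, 2019.
Adding 38 calendar days to Aug 5, 2019 gives Sep 12, 2019, which is the last day of the appeal period.
The date termination becomes effective: Sep 12, 2019 + 30 days = Oct 12, 2019.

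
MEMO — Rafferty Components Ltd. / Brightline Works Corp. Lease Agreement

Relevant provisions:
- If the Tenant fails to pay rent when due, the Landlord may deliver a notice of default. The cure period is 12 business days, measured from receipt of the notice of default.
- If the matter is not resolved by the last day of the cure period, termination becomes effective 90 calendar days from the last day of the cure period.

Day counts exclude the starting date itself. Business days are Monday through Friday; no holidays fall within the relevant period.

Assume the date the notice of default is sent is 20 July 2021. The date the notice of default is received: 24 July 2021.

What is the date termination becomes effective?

From Saturday, 24 July 2021, 12 business days (Jul 26, Jul 27, Jul 28, Jul 29, …, Aug 6, Aug 9, Aug 10, skipping weekends) brings us to Tuesday, 10 August 2021, which is the last day of the cure period.
The date termination becomes effective: 10 August 2021 + 90 days = 8 November 2021.

8 November 2021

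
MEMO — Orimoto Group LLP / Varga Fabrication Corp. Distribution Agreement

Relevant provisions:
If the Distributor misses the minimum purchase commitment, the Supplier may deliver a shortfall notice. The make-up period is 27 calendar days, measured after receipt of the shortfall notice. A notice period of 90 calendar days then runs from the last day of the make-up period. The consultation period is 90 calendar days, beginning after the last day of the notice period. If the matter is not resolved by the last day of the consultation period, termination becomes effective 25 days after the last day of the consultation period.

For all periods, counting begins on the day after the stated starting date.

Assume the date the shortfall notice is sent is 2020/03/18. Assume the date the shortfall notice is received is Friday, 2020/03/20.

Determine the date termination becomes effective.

2020/11/07

Adding 27 calendar days to 2020/03/20 gives 2020/04/16, which is the last day of the make-up period.
Adding 90 calendar days to 2020/04/16 gives 2020/07/15, which is the last day of the notice period.
The last day of the consultation period: 2020/07/15 + 90 days = 2020/10/13.
The date termination becomes effective: 25 calendar days after 2020/10/13 is 2020/11/07.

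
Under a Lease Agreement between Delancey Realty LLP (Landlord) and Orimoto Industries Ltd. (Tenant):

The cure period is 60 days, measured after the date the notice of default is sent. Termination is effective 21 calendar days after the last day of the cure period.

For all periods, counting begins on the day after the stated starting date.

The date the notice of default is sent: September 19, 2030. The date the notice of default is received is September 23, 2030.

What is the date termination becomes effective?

December 9, 2030

The last day of the cure period: September 19, 2030 + 60 days = November 18, 2030.
The date termination becomes effective: November 18, 2030 + 21 days = December 9, 2030.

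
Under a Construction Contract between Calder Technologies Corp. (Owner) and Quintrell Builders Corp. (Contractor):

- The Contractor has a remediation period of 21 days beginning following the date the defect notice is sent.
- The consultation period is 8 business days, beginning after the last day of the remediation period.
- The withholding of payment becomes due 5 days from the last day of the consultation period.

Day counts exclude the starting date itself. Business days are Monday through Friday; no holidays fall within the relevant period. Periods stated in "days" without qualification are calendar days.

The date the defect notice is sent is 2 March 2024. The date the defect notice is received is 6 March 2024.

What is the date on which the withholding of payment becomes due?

The last day of the remediation period: 2 March 2024 + 21 days = 23 March 2024.
The last day of the consultation period: counting 8 business days from Saturday, 23 March 2024 (Mar 25, Mar 26, Mar 27, Mar 28, Mar 29, Apr 1, Apr 2, Apr 3, skipping weekends) reaches Wednesday, 3 April 2024.
The date on which the withholding of payment becomes due: 5 calendar days after 3 April 2024 is 8 April 2024.

8 April 2024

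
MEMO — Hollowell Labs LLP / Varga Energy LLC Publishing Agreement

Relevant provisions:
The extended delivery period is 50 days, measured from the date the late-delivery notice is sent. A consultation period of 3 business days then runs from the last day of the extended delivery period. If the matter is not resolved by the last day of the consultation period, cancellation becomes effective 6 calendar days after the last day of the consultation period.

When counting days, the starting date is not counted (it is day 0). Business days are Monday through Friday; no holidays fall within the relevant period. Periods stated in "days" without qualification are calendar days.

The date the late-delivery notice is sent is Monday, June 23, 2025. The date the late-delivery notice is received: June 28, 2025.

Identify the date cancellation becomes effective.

The last day of the extended delivery period: 50 calendar days after June 23, 2025 is August 12, 2025.
From Tuesday, August 12, 2025, 3 business days (Aug 13, Aug 14, Aug 15, skipping weekends) brings us to Friday, August 15, 2025, which is the last day of the consultation period.
Adding 6 calendar days to August 15, 2025 gives August 21, 2025, which is the date cancellation becomes effective.

August 21, 2025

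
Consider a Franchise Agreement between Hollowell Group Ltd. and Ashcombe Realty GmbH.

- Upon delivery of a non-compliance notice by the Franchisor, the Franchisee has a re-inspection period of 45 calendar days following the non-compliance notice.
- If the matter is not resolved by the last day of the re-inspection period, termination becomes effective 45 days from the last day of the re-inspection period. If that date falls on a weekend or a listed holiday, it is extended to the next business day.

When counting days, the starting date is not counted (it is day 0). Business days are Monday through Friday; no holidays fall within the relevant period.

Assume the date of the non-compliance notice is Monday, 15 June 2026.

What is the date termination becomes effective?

The last day of the re-inspection period: 15 June 2026 + 45 days = 30 July 2026.
The date termination becomes effective: 45 calendar days after 30 July 2026 is 13 September 2026. That falls on a Sunday, so it rolls to the next business day, Monday, 14 September 2026.

14 September 2026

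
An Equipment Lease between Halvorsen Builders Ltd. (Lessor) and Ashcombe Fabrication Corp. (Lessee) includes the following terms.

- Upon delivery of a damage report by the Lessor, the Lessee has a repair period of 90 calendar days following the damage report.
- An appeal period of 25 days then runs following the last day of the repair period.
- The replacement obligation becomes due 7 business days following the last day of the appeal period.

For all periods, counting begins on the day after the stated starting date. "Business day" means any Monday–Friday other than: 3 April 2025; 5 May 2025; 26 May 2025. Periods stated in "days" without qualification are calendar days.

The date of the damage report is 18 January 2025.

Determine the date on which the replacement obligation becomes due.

22 May 2025

The last day of the repair period: 90 calendar days after 18 January 2025 is 18 April 2025.
The last day of the appeal period: 18 April 2025 + 25 days = 13 May 2025.
The date on which the replacement obligation becomes due: 7 business days after Tuesday, 13 May 2025, skipping weekends — May 14, May 15, May 16, May 19, May 20, May 21, May 22 — lands on Thursday, 22 May 2025.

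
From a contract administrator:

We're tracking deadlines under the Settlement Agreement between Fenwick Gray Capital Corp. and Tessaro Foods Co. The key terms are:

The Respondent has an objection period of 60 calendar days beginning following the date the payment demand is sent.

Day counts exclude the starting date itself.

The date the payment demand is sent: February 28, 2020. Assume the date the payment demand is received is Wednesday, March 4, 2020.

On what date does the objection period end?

Adding 60 calendar days to February 28, 2020 gives April 28, 2020, which is the last day of the objection period.

April 28, 2020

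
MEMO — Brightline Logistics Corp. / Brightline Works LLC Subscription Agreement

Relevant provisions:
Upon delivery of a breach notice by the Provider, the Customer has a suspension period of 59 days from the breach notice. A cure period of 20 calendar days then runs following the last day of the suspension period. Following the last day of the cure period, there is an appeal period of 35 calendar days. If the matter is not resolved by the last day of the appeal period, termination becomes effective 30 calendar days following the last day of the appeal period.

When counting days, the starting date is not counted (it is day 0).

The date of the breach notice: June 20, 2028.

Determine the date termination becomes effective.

November 11, 2028

The last day of the suspension period: 59 calendar days after June 20, 2028 is August 18, 2028.
The last day of the cure period: August 18, 2028 + 20 days = September 7, 2028.
The last day of the appeal period: September 7, 2028 + 35 days = October 12, 2028.
Adding 30 calendar days to October 12, 2028 gives November 11, 2028, which is the date termination becomes effective.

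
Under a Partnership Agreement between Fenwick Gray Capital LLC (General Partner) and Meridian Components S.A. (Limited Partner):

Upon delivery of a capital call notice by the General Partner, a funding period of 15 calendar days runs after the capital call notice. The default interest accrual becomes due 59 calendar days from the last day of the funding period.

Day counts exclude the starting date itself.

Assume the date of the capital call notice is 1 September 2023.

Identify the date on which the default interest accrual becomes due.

14 November 2023

The last day of the funding period: 1 September 2023 + 15 days = 16 September 2023.
Adding 59 calendar days to 16 September 2023 gives 14 November 2023, which is the date on which the default interest accrual becomes due.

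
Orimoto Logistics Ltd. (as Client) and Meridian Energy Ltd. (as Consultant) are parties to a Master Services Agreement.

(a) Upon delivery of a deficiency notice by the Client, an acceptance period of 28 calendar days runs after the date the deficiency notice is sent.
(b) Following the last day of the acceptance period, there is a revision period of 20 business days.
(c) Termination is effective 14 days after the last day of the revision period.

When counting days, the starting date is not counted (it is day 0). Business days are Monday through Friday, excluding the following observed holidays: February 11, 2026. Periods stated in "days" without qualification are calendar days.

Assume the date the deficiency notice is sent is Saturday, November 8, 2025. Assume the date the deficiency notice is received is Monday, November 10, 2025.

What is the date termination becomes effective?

January 16, 2026

Adding 28 calendar days to November 8, 2025 gives December 6, 2025, which is the last day of the acceptance period.
The last day of the revision period: 20 business days after Saturday, December 6, 2025, skipping weekends — Dec 8, Dec 9, Dec 10, Dec 11, …, Dec 31, Jan 1, Jan 2 — lands on Friday, January 2, 2026.
The date termination becomes effective: January 2, 2026 + 14 days = January 16, 2026.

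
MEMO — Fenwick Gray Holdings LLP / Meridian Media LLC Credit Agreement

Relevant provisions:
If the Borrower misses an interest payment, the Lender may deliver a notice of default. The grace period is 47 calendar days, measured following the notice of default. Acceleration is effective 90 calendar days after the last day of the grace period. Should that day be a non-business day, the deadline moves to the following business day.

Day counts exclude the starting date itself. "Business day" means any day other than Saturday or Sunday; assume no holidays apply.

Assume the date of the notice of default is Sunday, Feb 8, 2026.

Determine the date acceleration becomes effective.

The last day of the grace period: 47 calendar days after Feb 8, 2026 is Mar 27, 2026.
The date acceleration becomes effective: Mar 27, 2026 + 90 days = Jun 25, 2026. Jun 25, 2026 is a Thursday, so no roll-forward applies.

Jun 25, 2026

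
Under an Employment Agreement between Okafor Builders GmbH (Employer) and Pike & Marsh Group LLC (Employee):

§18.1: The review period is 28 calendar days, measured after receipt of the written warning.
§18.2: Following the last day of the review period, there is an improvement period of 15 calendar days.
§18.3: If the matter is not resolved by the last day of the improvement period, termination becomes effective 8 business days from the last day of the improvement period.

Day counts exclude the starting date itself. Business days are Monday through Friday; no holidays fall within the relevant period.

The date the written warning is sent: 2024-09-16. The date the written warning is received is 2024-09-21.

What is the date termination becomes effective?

The last day of the review period: 28 calendar days after 2024-09-21 is 2024-10-19.
The last day of the improvement period: 15 calendar days after 2024-10-19 is 2024-11-03.
The date termination becomes effective: 8 business days after Sunday, 2024-11-03, skipping weekends — Nov 4, Nov 5, Nov 6, Nov 7, Nov 8, Nov 11, Nov 12, Nov 13 — lands on Wednesday, 2024-11-13.

2024-11-13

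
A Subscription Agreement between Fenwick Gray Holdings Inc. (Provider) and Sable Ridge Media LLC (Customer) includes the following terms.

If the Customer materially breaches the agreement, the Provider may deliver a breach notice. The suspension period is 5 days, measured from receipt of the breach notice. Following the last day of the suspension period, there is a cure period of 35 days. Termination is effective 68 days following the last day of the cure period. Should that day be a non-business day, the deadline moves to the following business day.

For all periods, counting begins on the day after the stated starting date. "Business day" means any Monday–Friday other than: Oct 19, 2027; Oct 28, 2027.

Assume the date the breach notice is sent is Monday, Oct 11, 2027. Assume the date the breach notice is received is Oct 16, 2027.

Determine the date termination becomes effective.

Feb 1, 2028

Adding 5 calendar days to Oct 16, 2027 gives Oct 21, 2027, which is the last day of the suspension period.
Adding 35 calendar days to Oct 21, 2027 gives Nov 25, 2027, which is the last day of the cure period.
Adding 68 calendar days to Nov 25, 2027 gives Feb 1, 2028, which is the date termination becomes effective. Feb 1, 2028 is a Tuesday and is not a listed holiday, so no roll-forward applies.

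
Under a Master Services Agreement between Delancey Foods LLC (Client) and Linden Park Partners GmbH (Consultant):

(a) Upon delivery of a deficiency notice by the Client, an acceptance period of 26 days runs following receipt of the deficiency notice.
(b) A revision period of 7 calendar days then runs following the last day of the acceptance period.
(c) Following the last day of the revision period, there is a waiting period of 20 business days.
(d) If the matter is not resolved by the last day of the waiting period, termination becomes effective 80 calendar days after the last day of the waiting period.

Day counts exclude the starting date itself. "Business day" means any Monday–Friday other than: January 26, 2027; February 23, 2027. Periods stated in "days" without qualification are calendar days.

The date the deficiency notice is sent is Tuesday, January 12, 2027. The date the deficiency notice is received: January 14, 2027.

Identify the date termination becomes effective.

June 5, 2027

The last day of the acceptance period: January 14, 2027 + 26 days = February 9, 2027.
The last day of the revision period: February 9, 2027 + 7 days = February 16, 2027.
The last day of the waiting period: 20 business days after Tuesday, February 16, 2027, skipping weekends and the listed holiday on Feb 23 — Feb 17, Feb 18, Feb 19, Feb 22, …, Mar 15, Mar 16, Mar 17 — lands on Wednesday, March 17, 2027.
The date termination becomes effective: March 17, 2027 + 80 days = June 5, 2027.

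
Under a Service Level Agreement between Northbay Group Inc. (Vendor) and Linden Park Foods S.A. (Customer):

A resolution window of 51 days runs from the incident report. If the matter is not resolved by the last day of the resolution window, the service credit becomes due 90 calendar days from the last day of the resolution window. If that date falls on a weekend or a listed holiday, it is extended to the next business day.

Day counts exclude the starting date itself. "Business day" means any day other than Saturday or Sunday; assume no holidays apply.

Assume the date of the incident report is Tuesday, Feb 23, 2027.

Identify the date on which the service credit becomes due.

Jul 14, 2027

The last day of the resolution window: 51 calendar days after Feb 23, 2027 is Apr 15, 2027.
The date on which the service credit becomes due: 90 calendar days after Apr 15, 2027 is Jul 14, 2027. Jul 14, 2027 is a Wednesday, so no roll-forward applies.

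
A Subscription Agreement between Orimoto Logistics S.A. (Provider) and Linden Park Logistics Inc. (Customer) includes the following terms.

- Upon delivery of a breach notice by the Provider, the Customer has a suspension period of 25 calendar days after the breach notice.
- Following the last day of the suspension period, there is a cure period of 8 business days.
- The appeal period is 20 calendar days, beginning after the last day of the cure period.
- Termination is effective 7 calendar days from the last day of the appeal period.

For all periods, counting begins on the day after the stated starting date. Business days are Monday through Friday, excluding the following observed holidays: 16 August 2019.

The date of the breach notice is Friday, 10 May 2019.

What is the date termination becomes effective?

11 July 2019

The last day of the suspension period: 25 calendar days after 10 May 2019 is 4 June 2019.
The last day of the cure period: 8 business days after Tuesday, 4 June 2019, skipping weekends — Jun 5, Jun 6, Jun 7, Jun 10, Jun 11, Jun 12, Jun 13, Jun 14 — lands on Friday, 14 June 2019.
The last day of the appeal period: 20 calendar days after 14 June 2019 is 4 July 2019.
Adding 7 calendar days to 4 July 2019 gives 11 July 2019, which is the date termination becomes effective.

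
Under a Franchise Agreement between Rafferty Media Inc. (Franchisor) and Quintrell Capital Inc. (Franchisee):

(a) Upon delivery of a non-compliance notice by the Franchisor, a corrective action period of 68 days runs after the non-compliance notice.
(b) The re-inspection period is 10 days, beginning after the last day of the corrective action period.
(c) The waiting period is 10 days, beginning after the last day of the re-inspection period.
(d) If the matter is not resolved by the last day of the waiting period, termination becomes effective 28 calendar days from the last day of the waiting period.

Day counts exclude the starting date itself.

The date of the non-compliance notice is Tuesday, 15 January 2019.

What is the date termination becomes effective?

Adding 68 calendar days to 15 January 2019 gives 24 March 2019, which is the last day of the corrective action period.
The last day of the re-inspection period: 10 calendar days after 24 March 2019 is 3 April 2019.
Adding 10 calendar days to 3 April 2019 gives 13 April 2019, which is the last day of the waiting period.
Adding 28 calendar days to 13 April 2019 gives 11 May 2019, which is the date termination becomes effective.

11 May 2019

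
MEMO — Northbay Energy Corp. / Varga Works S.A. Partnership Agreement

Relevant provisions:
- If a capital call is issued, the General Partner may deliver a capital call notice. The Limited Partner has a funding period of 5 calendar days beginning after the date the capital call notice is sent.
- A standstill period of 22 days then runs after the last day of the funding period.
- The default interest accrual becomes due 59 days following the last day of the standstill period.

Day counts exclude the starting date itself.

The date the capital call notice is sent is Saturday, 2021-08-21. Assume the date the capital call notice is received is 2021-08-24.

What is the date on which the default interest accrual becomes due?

2021-11-15

The last day of the funding period: 5 calendar days after 2021-08-21 is 2021-08-26.
Adding 22 calendar days to 2021-08-26 gives 2021-09-17, which is the last day of the standstill period.
Adding 59 calendar days to 2021-09-17 gives 2021-11-15, which is the date on which the default interest accrual becomes due.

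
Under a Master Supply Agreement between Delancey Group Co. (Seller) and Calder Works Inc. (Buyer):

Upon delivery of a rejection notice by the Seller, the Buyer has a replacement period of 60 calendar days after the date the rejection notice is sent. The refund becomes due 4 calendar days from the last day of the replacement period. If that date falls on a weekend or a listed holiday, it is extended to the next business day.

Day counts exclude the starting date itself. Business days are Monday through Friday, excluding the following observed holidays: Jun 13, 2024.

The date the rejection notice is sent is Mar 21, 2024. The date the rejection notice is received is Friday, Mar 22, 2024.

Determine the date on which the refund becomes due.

The last day of the replacement period: 60 calendar days after Mar 21, 2024 is May 20, 2024.
The date on which the refund becomes due: May 20, 2024 + 4 days = May 24, 2024. May 24, 2024 is a Friday and is not a listed holiday, so no roll-forward applies.

May 24, 2024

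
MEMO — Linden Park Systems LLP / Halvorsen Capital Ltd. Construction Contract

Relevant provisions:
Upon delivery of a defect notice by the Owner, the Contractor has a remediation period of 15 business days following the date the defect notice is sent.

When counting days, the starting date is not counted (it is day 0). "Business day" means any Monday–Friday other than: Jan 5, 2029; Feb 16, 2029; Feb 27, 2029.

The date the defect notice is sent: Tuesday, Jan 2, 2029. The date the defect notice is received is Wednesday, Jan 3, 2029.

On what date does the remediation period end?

The last day of the remediation period: counting 15 business days from Tuesday, Jan 2, 2029 (Jan 3, Jan 4, Jan 8, Jan 9, …, Jan 22, Jan 23, Jan 24, skipping weekends and the listed holiday on Jan 5) reaches Wednesday, Jan 24, 2029.

Jan 24, 2029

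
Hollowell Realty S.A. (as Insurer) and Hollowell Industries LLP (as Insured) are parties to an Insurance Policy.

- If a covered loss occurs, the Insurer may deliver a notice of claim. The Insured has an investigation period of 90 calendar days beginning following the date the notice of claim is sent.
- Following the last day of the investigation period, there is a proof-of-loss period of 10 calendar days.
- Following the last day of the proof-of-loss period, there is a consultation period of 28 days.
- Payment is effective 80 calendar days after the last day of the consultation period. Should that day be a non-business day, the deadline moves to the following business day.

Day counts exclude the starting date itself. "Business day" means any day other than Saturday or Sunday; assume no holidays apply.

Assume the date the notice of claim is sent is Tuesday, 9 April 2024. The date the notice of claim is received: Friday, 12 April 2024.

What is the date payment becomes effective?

Adding 90 calendar days to 9 April 2024 gives 8 July 2024, which is the last day of the investigation period.
The last day of the proof-of-loss period: 10 calendar days after 8 July 2024 is 18 July 2024.
The last day of the consultation period: 18 July 2024 + 28 days = 15 August 2024.
The date payment becomes effective: 80 calendar days after 15 August 2024 is 3 November 2024. That falls on a Sunday, so it rolls to the next business day, Monday, 4 November 2024.

4 November 2024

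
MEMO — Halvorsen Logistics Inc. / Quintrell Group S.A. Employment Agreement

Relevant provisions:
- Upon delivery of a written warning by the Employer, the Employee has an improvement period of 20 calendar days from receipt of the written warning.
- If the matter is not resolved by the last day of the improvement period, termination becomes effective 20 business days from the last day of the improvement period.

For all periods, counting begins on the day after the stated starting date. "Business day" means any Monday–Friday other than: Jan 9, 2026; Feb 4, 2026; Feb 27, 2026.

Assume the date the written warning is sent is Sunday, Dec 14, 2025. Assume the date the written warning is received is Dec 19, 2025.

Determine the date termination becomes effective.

Adding 20 calendar days to Dec 19, 2025 gives Jan 8, 2026, which is the last day of the improvement period.
From Thursday, Jan 8, 2026, 20 business days (Jan 12, Jan 13, Jan 14, Jan 15, …, Feb 5, Feb 6, Feb 9, skipping weekends and the listed holidays on Jan 9, Feb 4) brings us to Monday, Feb 9, 2026, which is the date termination becomes effective.

Feb 9, 2026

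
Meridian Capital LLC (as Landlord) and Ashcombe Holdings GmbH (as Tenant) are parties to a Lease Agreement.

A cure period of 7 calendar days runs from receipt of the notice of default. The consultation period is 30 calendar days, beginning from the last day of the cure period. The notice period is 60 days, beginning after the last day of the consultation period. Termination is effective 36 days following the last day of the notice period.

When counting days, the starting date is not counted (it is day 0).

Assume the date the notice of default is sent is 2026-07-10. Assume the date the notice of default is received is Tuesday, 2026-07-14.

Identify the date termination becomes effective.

2026-11-24

Adding 7 calendar days to 2026-07-14 gives 2026-07-21, which is the last day of the cure period.
The last day of the consultation period: 2026-07-21 + 30 days = 2026-08-20.
The last day of the notice period: 2026-08-20 + 60 days = 2026-10-19.
Adding 36 calendar days to 2026-10-19 gives 2026-11-24, which is the date termination becomes effective.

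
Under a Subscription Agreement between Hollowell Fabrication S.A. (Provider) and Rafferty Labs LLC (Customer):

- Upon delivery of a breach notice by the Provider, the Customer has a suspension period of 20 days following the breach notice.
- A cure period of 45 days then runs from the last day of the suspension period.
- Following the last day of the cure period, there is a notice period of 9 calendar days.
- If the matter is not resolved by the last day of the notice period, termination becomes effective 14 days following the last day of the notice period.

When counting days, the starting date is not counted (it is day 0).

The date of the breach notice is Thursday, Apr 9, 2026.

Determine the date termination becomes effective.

Jul 6, 2026

Adding 20 calendar days to Apr 9, 2026 gives Apr 29, 2026, which is the last day of the suspension period.
The last day of the cure period: Apr 29, 2026 + 45 days = Jun 13, 2026.
The last day of the notice period: Jun 13, 2026 + 9 days = Jun 22, 2026.
The date termination becomes effective: 14 calendar days after Jun 22, 2026 is Jul 6, 2026.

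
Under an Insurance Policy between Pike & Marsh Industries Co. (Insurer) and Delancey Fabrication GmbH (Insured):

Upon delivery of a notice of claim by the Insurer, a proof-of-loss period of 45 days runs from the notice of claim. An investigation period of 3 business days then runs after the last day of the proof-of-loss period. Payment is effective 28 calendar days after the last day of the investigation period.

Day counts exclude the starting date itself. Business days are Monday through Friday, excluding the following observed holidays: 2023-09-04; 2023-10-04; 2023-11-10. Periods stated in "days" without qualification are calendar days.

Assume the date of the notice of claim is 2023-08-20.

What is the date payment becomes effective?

The last day of the proof-of-loss period: 45 calendar days after 2023-08-20 is 2023-10-04.
From Wednesday, 2023-10-04, 3 business days (Oct 5, Oct 6, Oct 9, skipping weekends) brings us to Monday, 2023-10-09, which is the last day of the investigation period.
Adding 28 calendar days to 2023-10-09 gives 2023-11-06, which is the date payment becomes effective.

2023-11-06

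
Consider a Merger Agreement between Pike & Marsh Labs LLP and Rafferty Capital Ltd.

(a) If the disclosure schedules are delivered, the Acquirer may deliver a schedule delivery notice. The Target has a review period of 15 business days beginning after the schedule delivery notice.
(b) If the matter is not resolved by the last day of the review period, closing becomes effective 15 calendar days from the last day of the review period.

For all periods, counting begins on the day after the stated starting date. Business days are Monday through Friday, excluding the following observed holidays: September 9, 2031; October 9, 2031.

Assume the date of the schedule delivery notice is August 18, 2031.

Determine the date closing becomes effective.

September 23, 2031

The last day of the review period: 15 business days after Monday, August 18, 2031, skipping weekends — Aug 19, Aug 20, Aug 21, Aug 22, …, Sep 4, Sep 5, Sep 8 — lands on Monday, September 8, 2031.
The date closing becomes effective: 15 calendar days after September 8, 2031 is September 23, 2031.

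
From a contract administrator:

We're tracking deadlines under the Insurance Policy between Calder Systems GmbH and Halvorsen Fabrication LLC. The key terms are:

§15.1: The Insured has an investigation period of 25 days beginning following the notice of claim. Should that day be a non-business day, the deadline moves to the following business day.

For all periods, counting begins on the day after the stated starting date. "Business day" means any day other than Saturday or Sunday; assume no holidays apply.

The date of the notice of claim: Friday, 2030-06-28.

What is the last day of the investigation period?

The last day of the investigation period: 25 calendar days after 2030-06-28 is 2030-07-23. 2030-07-23 is a Tuesday, so no roll-forward applies.

2030-07-23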